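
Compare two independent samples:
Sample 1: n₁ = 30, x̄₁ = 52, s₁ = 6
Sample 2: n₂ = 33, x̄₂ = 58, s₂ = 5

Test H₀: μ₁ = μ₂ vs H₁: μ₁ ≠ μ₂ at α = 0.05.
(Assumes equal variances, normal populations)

Answer: t = -4.3259, reject H₀

Derivation:
Pooled variance: s²_p = [29×6² + 32×5²]/(61) = 30.2295
s_p = 5.4981
SE = s_p×√(1/n₁ + 1/n₂) = 5.4981×√(1/30 + 1/33) = 1.3870
t = (x̄₁ - x̄₂)/SE = (52 - 58)/1.3870 = -4.3259
df = 61, t-critical = ±2.000
Decision: reject H₀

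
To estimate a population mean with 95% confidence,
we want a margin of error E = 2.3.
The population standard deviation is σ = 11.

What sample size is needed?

Answer: n = 88

Derivation:
z_0.025 = 1.960
n = (z×σ/E)² = (1.960×11/2.3)²
n = 87.8702
Round up: n = 88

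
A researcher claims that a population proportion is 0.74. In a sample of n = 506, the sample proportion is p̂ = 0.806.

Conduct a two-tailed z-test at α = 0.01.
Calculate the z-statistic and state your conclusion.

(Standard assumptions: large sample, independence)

H₀: p = 0.74, H₁: p ≠ 0.74
Standard error: SE = √(p₀(1-p₀)/n) = √(0.74×0.26/506) = 0.019500
z-statistic: z = (p̂ - p₀)/SE = (0.806 - 0.74)/0.019500 = 3.3846
Critical value: z_0.005 = ±2.576
p-value = 0.0007
Decision: reject H₀ at α = 0.01

Answer: z = 3.3846, reject H₀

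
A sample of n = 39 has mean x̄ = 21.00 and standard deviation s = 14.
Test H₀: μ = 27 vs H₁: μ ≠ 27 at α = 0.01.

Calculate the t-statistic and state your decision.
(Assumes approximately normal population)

df = n - 1 = 38
SE = s/√n = 14/√39 = 2.2418
t = (x̄ - μ₀)/SE = (21.00 - 27)/2.2418 = -2.6764
Critical value: t_{0.005,38} = ±2.712
p-value ≈ 0.0109
Decision: fail to reject H₀

Answer: t = -2.6764, fail to reject H₀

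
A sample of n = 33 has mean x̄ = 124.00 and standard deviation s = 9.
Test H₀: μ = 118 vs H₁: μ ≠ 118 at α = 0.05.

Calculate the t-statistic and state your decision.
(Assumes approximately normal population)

Answer: t = 3.8297, reject H₀

Derivation:
df = n - 1 = 32
SE = s/√n = 9/√33 = 1.5667
t = (x̄ - μ₀)/SE = (124.00 - 118)/1.5667 = 3.8297
Critical value: t_{0.025,32} = ±2.037
p-value ≈ 0.0006
Decision: reject H₀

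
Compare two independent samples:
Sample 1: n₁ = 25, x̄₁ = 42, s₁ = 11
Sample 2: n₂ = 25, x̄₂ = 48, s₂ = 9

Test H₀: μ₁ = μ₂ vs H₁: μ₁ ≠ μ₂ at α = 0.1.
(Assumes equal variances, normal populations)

Pooled variance: s²_p = [24×11² + 24×9²]/(48) = 101.0000
s_p = 10.0499
SE = s_p×√(1/n₁ + 1/n₂) = 10.0499×√(1/25 + 1/25) = 2.8425
t = (x̄₁ - x̄₂)/SE = (42 - 48)/2.8425 = -2.1108
df = 48, t-critical = ±1.677
Decision: reject H₀

Answer: t = -2.1108, reject H₀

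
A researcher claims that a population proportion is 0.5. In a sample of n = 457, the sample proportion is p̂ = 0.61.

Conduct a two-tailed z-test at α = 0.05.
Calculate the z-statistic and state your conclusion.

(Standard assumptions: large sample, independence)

Answer: z = 4.7031, reject H₀

Derivation:
H₀: p = 0.5, H₁: p ≠ 0.5
Standard error: SE = √(p₀(1-p₀)/n) = √(0.5×0.5/457) = 0.023389
z-statistic: z = (p̂ - p₀)/SE = (0.61 - 0.5)/0.023389 = 4.7031
Critical value: z_0.025 = ±1.960
p-value < 0.0001
Decision: reject H₀ at α = 0.05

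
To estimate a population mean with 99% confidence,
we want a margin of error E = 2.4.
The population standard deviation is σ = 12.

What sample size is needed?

z_0.005 = 2.576
n = (z×σ/E)² = (2.576×12/2.4)²
n = 165.8944
Round up: n = 166

Answer: n = 166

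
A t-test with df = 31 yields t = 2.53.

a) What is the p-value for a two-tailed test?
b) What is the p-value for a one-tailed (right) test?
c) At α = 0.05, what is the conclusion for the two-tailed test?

Answer: a) 0.0167, b) 0.0084, c) reject H₀

Derivation:
Using t-distribution with df = 31:
a) Two-tailed: p = 2×P(T > 2.53) = 0.0167
b) One-tailed: p = P(T > 2.53) = 0.0084
c) 0.0167 < 0.05, reject H₀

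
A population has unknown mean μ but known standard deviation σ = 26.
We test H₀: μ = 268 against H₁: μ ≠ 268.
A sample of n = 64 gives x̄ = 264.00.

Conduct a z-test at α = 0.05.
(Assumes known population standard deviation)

Answer: z = -1.2308, fail to reject H₀

Derivation:
Standard error: SE = σ/√n = 26/√64 = 3.2500
z-statistic: z = (x̄ - μ₀)/SE = (264.00 - 268)/3.2500 = -1.2308
Critical value: ±1.960
p-value = 0.2184
Decision: fail to reject H₀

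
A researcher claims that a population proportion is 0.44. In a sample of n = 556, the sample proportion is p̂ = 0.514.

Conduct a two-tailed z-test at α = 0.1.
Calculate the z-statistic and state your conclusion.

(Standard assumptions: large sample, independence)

Answer: z = 3.5153, reject H₀

Derivation:
H₀: p = 0.44, H₁: p ≠ 0.44
Standard error: SE = √(p₀(1-p₀)/n) = √(0.44×0.56/556) = 0.021051
z-statistic: z = (p̂ - p₀)/SE = (0.514 - 0.44)/0.021051 = 3.5153
Critical value: z_0.05 = ±1.645
p-value = 0.0004
Decision: reject H₀ at α = 0.1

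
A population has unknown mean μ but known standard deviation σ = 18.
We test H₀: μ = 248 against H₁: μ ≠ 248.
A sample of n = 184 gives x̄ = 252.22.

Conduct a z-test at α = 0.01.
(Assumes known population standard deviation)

Answer: z = 3.1801, reject H₀

Derivation:
Standard error: SE = σ/√n = 18/√184 = 1.3270
z-statistic: z = (x̄ - μ₀)/SE = (252.22 - 248)/1.3270 = 3.1801
Critical value: ±2.576
p-value = 0.0015
Decision: reject H₀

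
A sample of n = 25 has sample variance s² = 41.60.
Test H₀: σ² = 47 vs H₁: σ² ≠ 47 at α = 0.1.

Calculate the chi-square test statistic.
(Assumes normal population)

Answer: χ² = 21.2426, fail to reject H₀

Derivation:
df = n - 1 = 24
χ² = (n-1)s²/σ₀² = 24×41.60/47 = 21.2426
Critical values: χ²_{0.95,24} = 13.848, χ²_{0.05,24} = 36.415
Rejection region: χ² < 13.848 or χ² > 36.415
Decision: fail to reject H₀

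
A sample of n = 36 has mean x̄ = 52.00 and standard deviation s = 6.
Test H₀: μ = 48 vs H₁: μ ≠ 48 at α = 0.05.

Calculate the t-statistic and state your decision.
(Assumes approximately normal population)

Answer: t = 4.0000, reject H₀

Derivation:
df = n - 1 = 35
SE = s/√n = 6/√36 = 1.0000
t = (x̄ - μ₀)/SE = (52.00 - 48)/1.0000 = 4.0000
Critical value: t_{0.025,35} = ±2.030
p-value ≈ 0.0003
Decision: reject H₀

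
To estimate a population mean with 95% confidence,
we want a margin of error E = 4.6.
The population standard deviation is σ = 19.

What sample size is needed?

Answer: n = 66

Derivation:
z_0.025 = 1.960
n = (z×σ/E)² = (1.960×19/4.6)²
n = 65.5396
Round up: n = 66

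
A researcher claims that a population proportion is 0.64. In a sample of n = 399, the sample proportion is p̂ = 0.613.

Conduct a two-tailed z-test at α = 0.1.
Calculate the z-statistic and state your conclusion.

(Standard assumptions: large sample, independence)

H₀: p = 0.64, H₁: p ≠ 0.64
Standard error: SE = √(p₀(1-p₀)/n) = √(0.64×0.36/399) = 0.024030
z-statistic: z = (p̂ - p₀)/SE = (0.613 - 0.64)/0.024030 = -1.1236
Critical value: z_0.05 = ±1.645
p-value = 0.2612
Decision: fail to reject H₀ at α = 0.1

Answer: z = -1.1236, fail to reject H₀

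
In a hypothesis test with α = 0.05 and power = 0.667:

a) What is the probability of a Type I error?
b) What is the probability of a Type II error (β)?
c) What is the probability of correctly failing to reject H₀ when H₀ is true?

Answer: a) 0.05, b) 0.333, c) 0.95

Derivation:
a) Type I error probability = α = 0.05
b) Power = P(reject H₀ | H₁ true) = 1 - β = 0.667, so Type II error probability = β = 1 - Power = 0.333
c) P(fail to reject H₀ | H₀ true) = 1 - α = 0.95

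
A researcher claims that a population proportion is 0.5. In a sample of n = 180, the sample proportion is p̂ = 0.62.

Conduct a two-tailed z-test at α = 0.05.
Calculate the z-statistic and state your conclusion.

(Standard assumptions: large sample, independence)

Answer: z = 3.2199, reject H₀

Derivation:
H₀: p = 0.5, H₁: p ≠ 0.5
Standard error: SE = √(p₀(1-p₀)/n) = √(0.5×0.5/180) = 0.037268
z-statistic: z = (p̂ - p₀)/SE = (0.62 - 0.5)/0.037268 = 3.2199
Critical value: z_0.025 = ±1.960
p-value = 0.0013
Decision: reject H₀ at α = 0.05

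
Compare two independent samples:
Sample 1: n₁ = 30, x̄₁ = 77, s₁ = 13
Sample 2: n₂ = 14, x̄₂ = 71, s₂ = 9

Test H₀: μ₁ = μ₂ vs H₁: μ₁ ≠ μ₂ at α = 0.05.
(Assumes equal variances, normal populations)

Answer: t = 1.5569, fail to reject H₀

Derivation:
Pooled variance: s²_p = [29×13² + 13×9²]/(42) = 141.7619
s_p = 11.9064
SE = s_p×√(1/n₁ + 1/n₂) = 11.9064×√(1/30 + 1/14) = 3.8537
t = (x̄₁ - x̄₂)/SE = (77 - 71)/3.8537 = 1.5569
df = 42, t-critical = ±2.018
Decision: fail to reject H₀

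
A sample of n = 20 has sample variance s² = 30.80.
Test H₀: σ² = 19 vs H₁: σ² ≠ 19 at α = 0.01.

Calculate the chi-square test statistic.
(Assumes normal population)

Answer: χ² = 30.8000, fail to reject H₀

Derivation:
df = n - 1 = 19
χ² = (n-1)s²/σ₀² = 19×30.80/19 = 30.8000
Critical values: χ²_{0.995,19} = 6.844, χ²_{0.005,19} = 38.582
Rejection region: χ² < 6.844 or χ² > 38.582
Decision: fail to reject H₀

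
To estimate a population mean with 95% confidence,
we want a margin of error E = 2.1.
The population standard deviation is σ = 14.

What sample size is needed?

Answer: n = 171

Derivation:
z_0.025 = 1.960
n = (z×σ/E)² = (1.960×14/2.1)²
n = 170.7378
Round up: n = 171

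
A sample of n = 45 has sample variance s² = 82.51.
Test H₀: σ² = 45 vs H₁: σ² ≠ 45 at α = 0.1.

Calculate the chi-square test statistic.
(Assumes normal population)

Answer: χ² = 80.6764, reject H₀

Derivation:
df = n - 1 = 44
χ² = (n-1)s²/σ₀² = 44×82.51/45 = 80.6764
Critical values: χ²_{0.95,44} = 29.787, χ²_{0.05,44} = 60.481
Rejection region: χ² < 29.787 or χ² > 60.481
Decision: reject H₀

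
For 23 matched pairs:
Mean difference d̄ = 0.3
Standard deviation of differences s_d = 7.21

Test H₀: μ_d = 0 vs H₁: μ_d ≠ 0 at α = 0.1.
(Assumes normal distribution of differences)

Answer: t = 0.1995, fail to reject H₀

Derivation:
df = n - 1 = 22
SE = s_d/√n = 7.21/√23 = 1.5034
t = d̄/SE = 0.3/1.5034 = 0.1995
Critical value: t_{0.05,22} = ±1.717
p-value ≈ 0.8437
Decision: fail to reject H₀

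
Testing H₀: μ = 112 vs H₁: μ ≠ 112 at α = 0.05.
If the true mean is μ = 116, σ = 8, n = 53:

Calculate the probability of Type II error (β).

SE = σ/√n = 8/√53 = 1.0989
Critical values: μ₀ ± z_0.025×SE = 112 ± 1.960×1.0989
Acceptance region: (109.8462, 114.1538)
Under H₁ (μ = 116): z_high = (114.1538 - 116)/1.0989 = -1.6800, z_low = (109.8462 - 116)/1.0989 = -5.6000
β = P(not reject | H₁) = Φ(-1.6800) - Φ(-5.6000) ≈ 0.0465

Answer: β ≈ 0.0465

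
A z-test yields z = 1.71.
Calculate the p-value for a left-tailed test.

For z = 1.71:
p = P(Z < 1.71) = Φ(1.71) = 0.9564

Answer: p-value ≈ 0.9564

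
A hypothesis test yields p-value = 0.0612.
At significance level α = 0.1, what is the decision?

Compare p-value to α:
0.0612 < 0.1
Decision: reject H₀

Answer: reject H₀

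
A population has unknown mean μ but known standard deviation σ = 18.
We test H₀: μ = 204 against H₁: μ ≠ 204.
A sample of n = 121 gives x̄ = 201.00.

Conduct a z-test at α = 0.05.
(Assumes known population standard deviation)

Standard error: SE = σ/√n = 18/√121 = 1.6364
z-statistic: z = (x̄ - μ₀)/SE = (201.00 - 204)/1.6364 = -1.8333
Critical value: ±1.960
p-value = 0.0668
Decision: fail to reject H₀

Answer: z = -1.8333, fail to reject H₀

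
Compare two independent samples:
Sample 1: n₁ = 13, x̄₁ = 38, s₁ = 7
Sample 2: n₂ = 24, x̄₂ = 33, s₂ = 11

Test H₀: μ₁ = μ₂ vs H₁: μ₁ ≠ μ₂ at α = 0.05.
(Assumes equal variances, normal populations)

Answer: t = 1.4795, fail to reject H₀

Derivation:
Pooled variance: s²_p = [12×7² + 23×11²]/(35) = 96.3143
s_p = 9.8140
SE = s_p×√(1/n₁ + 1/n₂) = 9.8140×√(1/13 + 1/24) = 3.3796
t = (x̄₁ - x̄₂)/SE = (38 - 33)/3.3796 = 1.4795
df = 35, t-critical = ±2.030
Decision: fail to reject H₀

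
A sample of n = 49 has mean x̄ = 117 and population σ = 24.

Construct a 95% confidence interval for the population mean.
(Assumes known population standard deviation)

Confidence level: 95%, α = 0.05
z_0.025 = 1.960
SE = σ/√n = 24/√49 = 3.4286
Margin of error = 1.960 × 3.4286 = 6.7201
CI: x̄ ± margin = 117 ± 6.7201
CI: (110.2799, 123.7201)

Answer: (110.2799, 123.7201)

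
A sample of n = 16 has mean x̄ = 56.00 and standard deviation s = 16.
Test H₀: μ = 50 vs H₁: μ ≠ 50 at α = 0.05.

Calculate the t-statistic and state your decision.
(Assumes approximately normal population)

df = n - 1 = 15
SE = s/√n = 16/√16 = 4.0000
t = (x̄ - μ₀)/SE = (56.00 - 50)/4.0000 = 1.5000
Critical value: t_{0.025,15} = ±2.131
p-value ≈ 0.1544
Decision: fail to reject H₀

Answer: t = 1.5000, fail to reject H₀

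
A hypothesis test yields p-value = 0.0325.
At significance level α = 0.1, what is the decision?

Compare p-value to α:
0.0325 < 0.1
Decision: reject H₀

Answer: reject H₀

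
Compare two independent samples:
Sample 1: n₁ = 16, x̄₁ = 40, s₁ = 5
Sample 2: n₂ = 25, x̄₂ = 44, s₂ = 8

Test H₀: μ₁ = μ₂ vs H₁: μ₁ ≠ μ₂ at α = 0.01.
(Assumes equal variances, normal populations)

Answer: t = -1.7848, fail to reject H₀

Derivation:
Pooled variance: s²_p = [15×5² + 24×8²]/(39) = 49.0000
s_p = 7.0000
SE = s_p×√(1/n₁ + 1/n₂) = 7.0000×√(1/16 + 1/25) = 2.2411
t = (x̄₁ - x̄₂)/SE = (40 - 44)/2.2411 = -1.7848
df = 39, t-critical = ±2.708
Decision: fail to reject H₀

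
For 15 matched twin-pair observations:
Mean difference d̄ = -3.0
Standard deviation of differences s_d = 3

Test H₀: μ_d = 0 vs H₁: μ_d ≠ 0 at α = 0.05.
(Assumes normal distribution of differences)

df = n - 1 = 14
SE = s_d/√n = 3/√15 = 0.7746
t = d̄/SE = -3.0/0.7746 = -3.8730
Critical value: t_{0.025,14} = ±2.145
p-value ≈ 0.0017
Decision: reject H₀

Answer: t = -3.8730, reject H₀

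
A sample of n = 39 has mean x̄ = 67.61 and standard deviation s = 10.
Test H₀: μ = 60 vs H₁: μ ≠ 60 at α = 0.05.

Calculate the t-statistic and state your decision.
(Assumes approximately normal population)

df = n - 1 = 38
SE = s/√n = 10/√39 = 1.6013
t = (x̄ - μ₀)/SE = (67.61 - 60)/1.6013 = 4.7524
Critical value: t_{0.025,38} = ±2.024
p-value < 0.0001
Decision: reject H₀

Answer: t = 4.7524, reject H₀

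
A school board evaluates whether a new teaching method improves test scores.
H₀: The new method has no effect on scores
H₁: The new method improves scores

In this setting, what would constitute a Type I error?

A Type I error (probability α) occurs when we reject a true H₀.
A Type II error (probability β) occurs when we fail to reject a false H₀.

Answer: Concluding the new method improves scores when it actually doesn't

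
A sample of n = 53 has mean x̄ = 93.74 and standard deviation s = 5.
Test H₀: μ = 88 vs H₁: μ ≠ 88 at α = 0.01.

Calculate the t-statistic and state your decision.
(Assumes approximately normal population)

df = n - 1 = 52
SE = s/√n = 5/√53 = 0.6868
t = (x̄ - μ₀)/SE = (93.74 - 88)/0.6868 = 8.3576
Critical value: t_{0.005,52} = ±2.674
p-value < 0.0001
Decision: reject H₀

Answer: t = 8.3576, reject H₀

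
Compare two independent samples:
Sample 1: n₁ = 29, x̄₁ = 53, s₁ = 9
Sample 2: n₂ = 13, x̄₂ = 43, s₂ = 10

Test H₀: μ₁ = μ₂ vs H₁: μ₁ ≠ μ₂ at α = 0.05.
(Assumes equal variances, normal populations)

Pooled variance: s²_p = [28×9² + 12×10²]/(40) = 86.7000
s_p = 9.3113
SE = s_p×√(1/n₁ + 1/n₂) = 9.3113×√(1/29 + 1/13) = 3.1079
t = (x̄₁ - x̄₂)/SE = (53 - 43)/3.1079 = 3.2176
df = 40, t-critical = ±2.021
Decision: reject H₀

Answer: t = 3.2176, reject H₀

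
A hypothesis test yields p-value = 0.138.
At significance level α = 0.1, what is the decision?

Compare p-value to α:
0.138 ≥ 0.1
Decision: fail to reject H₀

Answer: fail to reject H₀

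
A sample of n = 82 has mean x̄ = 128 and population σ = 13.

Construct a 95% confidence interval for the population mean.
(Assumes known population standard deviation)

Answer: (125.1862, 130.8138)

Derivation:
Confidence level: 95%, α = 0.05
z_0.025 = 1.960
SE = σ/√n = 13/√82 = 1.4356
Margin of error = 1.960 × 1.4356 = 2.8138
CI: x̄ ± margin = 128 ± 2.8138
CI: (125.1862, 130.8138)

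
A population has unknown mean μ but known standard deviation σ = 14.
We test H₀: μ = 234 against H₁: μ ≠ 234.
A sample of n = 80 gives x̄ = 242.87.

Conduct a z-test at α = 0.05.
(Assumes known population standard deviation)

Standard error: SE = σ/√n = 14/√80 = 1.5652
z-statistic: z = (x̄ - μ₀)/SE = (242.87 - 234)/1.5652 = 5.6670
Critical value: ±1.960
p-value < 0.0001
Decision: reject H₀

Answer: z = 5.6670, reject H₀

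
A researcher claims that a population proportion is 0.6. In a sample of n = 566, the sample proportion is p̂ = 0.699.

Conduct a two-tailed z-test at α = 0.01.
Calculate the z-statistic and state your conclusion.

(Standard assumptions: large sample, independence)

H₀: p = 0.6, H₁: p ≠ 0.6
Standard error: SE = √(p₀(1-p₀)/n) = √(0.6×0.4/566) = 0.020592
z-statistic: z = (p̂ - p₀)/SE = (0.699 - 0.6)/0.020592 = 4.8077
Critical value: z_0.005 = ±2.576
p-value < 0.0001
Decision: reject H₀ at α = 0.01

Answer: z = 4.8077, reject H₀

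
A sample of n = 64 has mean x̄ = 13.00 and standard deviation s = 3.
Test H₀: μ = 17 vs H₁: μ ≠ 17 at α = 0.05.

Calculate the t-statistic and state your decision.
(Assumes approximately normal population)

Answer: t = -10.6667, reject H₀

Derivation:
df = n - 1 = 63
SE = s/√n = 3/√64 = 0.3750
t = (x̄ - μ₀)/SE = (13.00 - 17)/0.3750 = -10.6667
Critical value: t_{0.025,63} = ±1.998
p-value < 0.0001
Decision: reject H₀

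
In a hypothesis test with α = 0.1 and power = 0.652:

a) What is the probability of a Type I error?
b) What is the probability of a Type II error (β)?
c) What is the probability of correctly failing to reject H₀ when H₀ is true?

a) Type I error probability = α = 0.1
b) Power = P(reject H₀ | H₁ true) = 1 - β = 0.652, so Type II error probability = β = 1 - Power = 0.348
c) P(fail to reject H₀ | H₀ true) = 1 - α = 0.9

Answer: a) 0.1, b) 0.348, c) 0.9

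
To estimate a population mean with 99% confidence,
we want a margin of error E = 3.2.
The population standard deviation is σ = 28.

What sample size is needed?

z_0.005 = 2.576
n = (z×σ/E)² = (2.576×28/3.2)²
n = 508.0516
Round up: n = 509

Answer: n = 509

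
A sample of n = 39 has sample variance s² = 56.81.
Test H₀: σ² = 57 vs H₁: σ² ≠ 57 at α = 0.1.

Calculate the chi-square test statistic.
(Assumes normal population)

Answer: χ² = 37.8733, fail to reject H₀

Derivation:
df = n - 1 = 38
χ² = (n-1)s²/σ₀² = 38×56.81/57 = 37.8733
Critical values: χ²_{0.95,38} = 24.884, χ²_{0.05,38} = 53.384
Rejection region: χ² < 24.884 or χ² > 53.384
Decision: fail to reject H₀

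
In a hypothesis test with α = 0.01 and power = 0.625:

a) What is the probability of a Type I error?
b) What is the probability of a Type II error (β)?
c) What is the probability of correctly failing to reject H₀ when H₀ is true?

a) Type I error probability = α = 0.01
b) Power = P(reject H₀ | H₁ true) = 1 - β = 0.625, so Type II error probability = β = 1 - Power = 0.375
c) P(fail to reject H₀ | H₀ true) = 1 - α = 0.99

Answer: a) 0.01, b) 0.375, c) 0.99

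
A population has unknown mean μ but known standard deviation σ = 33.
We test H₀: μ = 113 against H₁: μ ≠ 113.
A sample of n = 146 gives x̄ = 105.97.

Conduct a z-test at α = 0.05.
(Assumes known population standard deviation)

Answer: z = -2.5741, reject H₀

Derivation:
Standard error: SE = σ/√n = 33/√146 = 2.7311
z-statistic: z = (x̄ - μ₀)/SE = (105.97 - 113)/2.7311 = -2.5741
Critical value: ±1.960
p-value = 0.0101
Decision: reject H₀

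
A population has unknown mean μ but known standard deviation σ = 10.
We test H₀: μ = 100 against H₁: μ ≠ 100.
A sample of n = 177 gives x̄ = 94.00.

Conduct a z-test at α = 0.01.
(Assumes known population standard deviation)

Standard error: SE = σ/√n = 10/√177 = 0.7516
z-statistic: z = (x̄ - μ₀)/SE = (94.00 - 100)/0.7516 = -7.9830
Critical value: ±2.576
p-value < 0.0001
Decision: reject H₀

Answer: z = -7.9830, reject H₀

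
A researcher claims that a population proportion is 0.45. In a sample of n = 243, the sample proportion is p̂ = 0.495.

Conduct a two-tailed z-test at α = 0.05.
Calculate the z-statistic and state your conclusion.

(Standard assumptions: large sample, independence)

H₀: p = 0.45, H₁: p ≠ 0.45
Standard error: SE = √(p₀(1-p₀)/n) = √(0.45×0.55/243) = 0.031914
z-statistic: z = (p̂ - p₀)/SE = (0.495 - 0.45)/0.031914 = 1.4100
Critical value: z_0.025 = ±1.960
p-value = 0.1585
Decision: fail to reject H₀ at α = 0.05

Answer: z = 1.4100, fail to reject H₀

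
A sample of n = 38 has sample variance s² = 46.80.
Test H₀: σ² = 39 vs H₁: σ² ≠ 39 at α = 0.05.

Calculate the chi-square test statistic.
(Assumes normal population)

df = n - 1 = 37
χ² = (n-1)s²/σ₀² = 37×46.80/39 = 44.4000
Critical values: χ²_{0.975,37} = 22.106, χ²_{0.025,37} = 55.668
Rejection region: χ² < 22.106 or χ² > 55.668
Decision: fail to reject H₀

Answer: χ² = 44.4000, fail to reject H₀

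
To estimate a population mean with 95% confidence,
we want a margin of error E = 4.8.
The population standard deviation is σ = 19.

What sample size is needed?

Answer: n = 61

Derivation:
z_0.025 = 1.960
n = (z×σ/E)² = (1.960×19/4.8)²
n = 60.1917
Round up: n = 61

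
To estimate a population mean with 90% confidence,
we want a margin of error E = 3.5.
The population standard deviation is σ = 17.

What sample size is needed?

z_0.05 = 1.645
n = (z×σ/E)² = (1.645×17/3.5)²
n = 63.8401
Round up: n = 64

Answer: n = 64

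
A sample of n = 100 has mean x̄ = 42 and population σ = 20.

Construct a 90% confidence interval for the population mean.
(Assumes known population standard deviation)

Answer: (38.7100, 45.2900)

Derivation:
Confidence level: 90%, α = 0.1
z_0.05 = 1.645
SE = σ/√n = 20/√100 = 2.0000
Margin of error = 1.645 × 2.0000 = 3.2900
CI: x̄ ± margin = 42 ± 3.2900
CI: (38.7100, 45.2900)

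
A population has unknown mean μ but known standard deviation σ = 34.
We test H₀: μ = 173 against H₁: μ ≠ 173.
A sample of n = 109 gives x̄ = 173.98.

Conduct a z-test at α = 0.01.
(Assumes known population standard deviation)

Standard error: SE = σ/√n = 34/√109 = 3.2566
z-statistic: z = (x̄ - μ₀)/SE = (173.98 - 173)/3.2566 = 0.3009
Critical value: ±2.576
p-value = 0.7635
Decision: fail to reject H₀

Answer: z = 0.3009, fail to reject H₀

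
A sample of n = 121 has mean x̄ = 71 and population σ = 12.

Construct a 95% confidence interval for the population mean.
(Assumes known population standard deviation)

Answer: (68.8618, 73.1382)

Derivation:
Confidence level: 95%, α = 0.05
z_0.025 = 1.960
SE = σ/√n = 12/√121 = 1.0909
Margin of error = 1.960 × 1.0909 = 2.1382
CI: x̄ ± margin = 71 ± 2.1382
CI: (68.8618, 73.1382)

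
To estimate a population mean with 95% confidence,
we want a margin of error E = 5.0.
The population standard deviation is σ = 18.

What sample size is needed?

z_0.025 = 1.960
n = (z×σ/E)² = (1.960×18/5.0)²
n = 49.7871
Round up: n = 50

Answer: n = 50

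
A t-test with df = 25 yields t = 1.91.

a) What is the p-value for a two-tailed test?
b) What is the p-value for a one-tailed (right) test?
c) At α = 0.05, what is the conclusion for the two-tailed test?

Using t-distribution with df = 25:
a) Two-tailed: p = 2×P(T > 1.91) = 0.0677
b) One-tailed: p = P(T > 1.91) = 0.0338
c) 0.0677 ≥ 0.05, fail to reject H₀

Answer: a) 0.0677, b) 0.0338, c) fail to reject H₀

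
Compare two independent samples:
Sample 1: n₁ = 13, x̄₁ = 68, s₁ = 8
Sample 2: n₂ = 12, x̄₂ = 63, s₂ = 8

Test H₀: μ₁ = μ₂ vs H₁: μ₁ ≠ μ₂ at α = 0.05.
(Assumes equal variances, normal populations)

Answer: t = 1.5612, fail to reject H₀

Derivation:
Pooled variance: s²_p = [12×8² + 11×8²]/(23) = 64.0000
s_p = 8.0000
SE = s_p×√(1/n₁ + 1/n₂) = 8.0000×√(1/13 + 1/12) = 3.2026
t = (x̄₁ - x̄₂)/SE = (68 - 63)/3.2026 = 1.5612
df = 23, t-critical = ±2.069
Decision: fail to reject H₀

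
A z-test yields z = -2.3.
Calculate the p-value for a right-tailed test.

For z = -2.3:
p = P(Z > -2.3) = 1 - Φ(-2.3) = 0.9893

Answer: p-value ≈ 0.9893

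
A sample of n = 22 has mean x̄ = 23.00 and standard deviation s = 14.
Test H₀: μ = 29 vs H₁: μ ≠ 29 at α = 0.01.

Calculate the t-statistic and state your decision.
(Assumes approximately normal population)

Answer: t = -2.0102, fail to reject H₀

Derivation:
df = n - 1 = 21
SE = s/√n = 14/√22 = 2.9848
t = (x̄ - μ₀)/SE = (23.00 - 29)/2.9848 = -2.0102
Critical value: t_{0.005,21} = ±2.831
p-value ≈ 0.0574
Decision: fail to reject H₀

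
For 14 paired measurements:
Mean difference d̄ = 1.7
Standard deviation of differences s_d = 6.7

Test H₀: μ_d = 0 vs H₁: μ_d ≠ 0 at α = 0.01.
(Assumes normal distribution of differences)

df = n - 1 = 13
SE = s_d/√n = 6.7/√14 = 1.7907
t = d̄/SE = 1.7/1.7907 = 0.9493
Critical value: t_{0.005,13} = ±3.012
p-value ≈ 0.3598
Decision: fail to reject H₀

Answer: t = 0.9493, fail to reject H₀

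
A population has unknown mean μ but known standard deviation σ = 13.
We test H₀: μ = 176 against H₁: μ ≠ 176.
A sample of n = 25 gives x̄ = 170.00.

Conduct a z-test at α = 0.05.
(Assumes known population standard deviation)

Answer: z = -2.3077, reject H₀

Derivation:
Standard error: SE = σ/√n = 13/√25 = 2.6000
z-statistic: z = (x̄ - μ₀)/SE = (170.00 - 176)/2.6000 = -2.3077
Critical value: ±1.960
p-value = 0.0210
Decision: reject H₀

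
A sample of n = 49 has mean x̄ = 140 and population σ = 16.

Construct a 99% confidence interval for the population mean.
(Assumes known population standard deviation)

Confidence level: 99%, α = 0.01
z_0.005 = 2.576
SE = σ/√n = 16/√49 = 2.2857
Margin of error = 2.576 × 2.2857 = 5.8880
CI: x̄ ± margin = 140 ± 5.8880
CI: (134.1120, 145.8880)

Answer: (134.1120, 145.8880)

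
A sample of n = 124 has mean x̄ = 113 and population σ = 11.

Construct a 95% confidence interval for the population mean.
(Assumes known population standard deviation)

Answer: (111.0639, 114.9361)

Derivation:
Confidence level: 95%, α = 0.05
z_0.025 = 1.960
SE = σ/√n = 11/√124 = 0.9878
Margin of error = 1.960 × 0.9878 = 1.9361
CI: x̄ ± margin = 113 ± 1.9361
CI: (111.0639, 114.9361)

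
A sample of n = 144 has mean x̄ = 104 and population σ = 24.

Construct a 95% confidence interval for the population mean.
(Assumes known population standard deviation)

Answer: (100.0800, 107.9200)

Derivation:
Confidence level: 95%, α = 0.05
z_0.025 = 1.960
SE = σ/√n = 24/√144 = 2.0000
Margin of error = 1.960 × 2.0000 = 3.9200
CI: x̄ ± margin = 104 ± 3.9200
CI: (100.0800, 107.9200)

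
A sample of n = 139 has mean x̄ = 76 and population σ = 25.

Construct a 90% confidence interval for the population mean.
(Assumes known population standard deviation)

Confidence level: 90%, α = 0.1
z_0.05 = 1.645
SE = σ/√n = 25/√139 = 2.1205
Margin of error = 1.645 × 2.1205 = 3.4882
CI: x̄ ± margin = 76 ± 3.4882
CI: (72.5118, 79.4882)

Answer: (72.5118, 79.4882)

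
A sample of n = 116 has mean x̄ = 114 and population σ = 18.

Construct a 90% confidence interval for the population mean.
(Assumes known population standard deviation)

Confidence level: 90%, α = 0.1
z_0.05 = 1.645
SE = σ/√n = 18/√116 = 1.6713
Margin of error = 1.645 × 1.6713 = 2.7493
CI: x̄ ± margin = 114 ± 2.7493
CI: (111.2507, 116.7493)

Answer: (111.2507, 116.7493)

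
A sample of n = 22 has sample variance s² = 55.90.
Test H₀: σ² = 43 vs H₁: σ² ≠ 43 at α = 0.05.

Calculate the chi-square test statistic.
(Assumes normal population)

Answer: χ² = 27.3000, fail to reject H₀

Derivation:
df = n - 1 = 21
χ² = (n-1)s²/σ₀² = 21×55.90/43 = 27.3000
Critical values: χ²_{0.975,21} = 10.283, χ²_{0.025,21} = 35.479
Rejection region: χ² < 10.283 or χ² > 35.479
Decision: fail to reject H₀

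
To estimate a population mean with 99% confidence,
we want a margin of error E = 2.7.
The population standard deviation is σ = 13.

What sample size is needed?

z_0.005 = 2.576
n = (z×σ/E)² = (2.576×13/2.7)²
n = 153.8335
Round up: n = 154

Answer: n = 154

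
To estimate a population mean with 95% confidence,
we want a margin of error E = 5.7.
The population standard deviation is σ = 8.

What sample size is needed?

Answer: n = 8

Derivation:
z_0.025 = 1.960
n = (z×σ/E)² = (1.960×8/5.7)²
n = 7.5673
Round up: n = 8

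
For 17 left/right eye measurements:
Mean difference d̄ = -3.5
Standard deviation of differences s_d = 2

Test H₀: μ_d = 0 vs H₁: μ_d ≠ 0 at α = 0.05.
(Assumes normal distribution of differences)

df = n - 1 = 16
SE = s_d/√n = 2/√17 = 0.4851
t = d̄/SE = -3.5/0.4851 = -7.2150
Critical value: t_{0.025,16} = ±2.120
p-value < 0.0001
Decision: reject H₀

Answer: t = -7.2150, reject H₀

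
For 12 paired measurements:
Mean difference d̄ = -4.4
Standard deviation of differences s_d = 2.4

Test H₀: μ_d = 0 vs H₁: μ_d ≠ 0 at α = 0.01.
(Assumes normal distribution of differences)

df = n - 1 = 11
SE = s_d/√n = 2.4/√12 = 0.6928
t = d̄/SE = -4.4/0.6928 = -6.3510
Critical value: t_{0.005,11} = ±3.106
p-value ≈ 0.0001
Decision: reject H₀

Answer: t = -6.3510, reject H₀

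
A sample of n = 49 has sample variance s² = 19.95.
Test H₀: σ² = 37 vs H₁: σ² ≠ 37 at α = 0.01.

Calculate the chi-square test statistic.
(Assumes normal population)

df = n - 1 = 48
χ² = (n-1)s²/σ₀² = 48×19.95/37 = 25.8811
Critical values: χ²_{0.995,48} = 26.511, χ²_{0.005,48} = 76.969
Rejection region: χ² < 26.511 or χ² > 76.969
Decision: reject H₀

Answer: χ² = 25.8811, reject H₀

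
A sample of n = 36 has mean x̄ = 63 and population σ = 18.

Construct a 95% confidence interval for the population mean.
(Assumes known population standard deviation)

Answer: (57.1200, 68.8800)

Derivation:
Confidence level: 95%, α = 0.05
z_0.025 = 1.960
SE = σ/√n = 18/√36 = 3.0000
Margin of error = 1.960 × 3.0000 = 5.8800
CI: x̄ ± margin = 63 ± 5.8800
CI: (57.1200, 68.8800)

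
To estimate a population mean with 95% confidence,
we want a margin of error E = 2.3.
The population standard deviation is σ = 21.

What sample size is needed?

z_0.025 = 1.960
n = (z×σ/E)² = (1.960×21/2.3)²
n = 320.2544
Round up: n = 321

Answer: n = 321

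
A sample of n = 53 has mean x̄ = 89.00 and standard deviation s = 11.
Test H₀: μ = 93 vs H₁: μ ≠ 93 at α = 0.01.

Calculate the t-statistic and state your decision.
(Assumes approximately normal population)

df = n - 1 = 52
SE = s/√n = 11/√53 = 1.5110
t = (x̄ - μ₀)/SE = (89.00 - 93)/1.5110 = -2.6473
Critical value: t_{0.005,52} = ±2.674
p-value ≈ 0.0107
Decision: fail to reject H₀

Answer: t = -2.6473, fail to reject H₀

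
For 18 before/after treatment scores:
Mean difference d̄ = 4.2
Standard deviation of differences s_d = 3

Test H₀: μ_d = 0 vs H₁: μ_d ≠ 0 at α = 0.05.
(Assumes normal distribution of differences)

Answer: t = 5.9398, reject H₀

Derivation:
df = n - 1 = 17
SE = s_d/√n = 3/√18 = 0.7071
t = d̄/SE = 4.2/0.7071 = 5.9398
Critical value: t_{0.025,17} = ±2.110
p-value < 0.0001
Decision: reject H₀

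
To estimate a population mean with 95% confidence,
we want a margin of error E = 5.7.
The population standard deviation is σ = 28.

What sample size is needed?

Answer: n = 93

Derivation:
z_0.025 = 1.960
n = (z×σ/E)² = (1.960×28/5.7)²
n = 92.6997
Round up: n = 93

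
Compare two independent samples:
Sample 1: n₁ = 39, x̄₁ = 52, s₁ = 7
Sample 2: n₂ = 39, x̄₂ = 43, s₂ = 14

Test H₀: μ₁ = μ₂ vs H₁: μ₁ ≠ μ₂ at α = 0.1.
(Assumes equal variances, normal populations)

Pooled variance: s²_p = [38×7² + 38×14²]/(76) = 122.5000
s_p = 11.0680
SE = s_p×√(1/n₁ + 1/n₂) = 11.0680×√(1/39 + 1/39) = 2.5064
t = (x̄₁ - x̄₂)/SE = (52 - 43)/2.5064 = 3.5908
df = 76, t-critical = ±1.665
Decision: reject H₀

Answer: t = 3.5908, reject H₀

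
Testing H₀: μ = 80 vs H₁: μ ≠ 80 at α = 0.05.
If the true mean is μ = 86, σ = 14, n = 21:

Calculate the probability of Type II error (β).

SE = σ/√n = 14/√21 = 3.0551
Critical values: μ₀ ± z_0.025×SE = 80 ± 1.960×3.0551
Acceptance region: (74.0120, 85.9880)
Under H₁ (μ = 86): z_high = (85.9880 - 86)/3.0551 = -0.0039, z_low = (74.0120 - 86)/3.0551 = -3.9239
β = P(not reject | H₁) = Φ(-0.0039) - Φ(-3.9239) ≈ 0.4984

Answer: β ≈ 0.4984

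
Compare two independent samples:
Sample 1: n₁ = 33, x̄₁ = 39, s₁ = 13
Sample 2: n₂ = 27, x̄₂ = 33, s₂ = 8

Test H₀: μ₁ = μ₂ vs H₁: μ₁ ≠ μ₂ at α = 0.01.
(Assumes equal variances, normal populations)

Pooled variance: s²_p = [32×13² + 26×8²]/(58) = 121.9310
s_p = 11.0422
SE = s_p×√(1/n₁ + 1/n₂) = 11.0422×√(1/33 + 1/27) = 2.8654
t = (x̄₁ - x̄₂)/SE = (39 - 33)/2.8654 = 2.0939
df = 58, t-critical = ±2.663
Decision: fail to reject H₀

Answer: t = 2.0939, fail to reject H₀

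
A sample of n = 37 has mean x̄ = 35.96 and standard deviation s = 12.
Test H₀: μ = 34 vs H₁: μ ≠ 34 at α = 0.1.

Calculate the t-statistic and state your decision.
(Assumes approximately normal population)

df = n - 1 = 36
SE = s/√n = 12/√37 = 1.9728
t = (x̄ - μ₀)/SE = (35.96 - 34)/1.9728 = 0.9935
Critical value: t_{0.05,36} = ±1.688
p-value ≈ 0.3271
Decision: fail to reject H₀

Answer: t = 0.9935, fail to reject H₀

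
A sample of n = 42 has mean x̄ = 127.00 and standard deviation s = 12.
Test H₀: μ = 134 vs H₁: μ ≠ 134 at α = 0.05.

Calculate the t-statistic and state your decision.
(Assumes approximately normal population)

df = n - 1 = 41
SE = s/√n = 12/√42 = 1.8516
t = (x̄ - μ₀)/SE = (127.00 - 134)/1.8516 = -3.7805
Critical value: t_{0.025,41} = ±2.020
p-value ≈ 0.0005
Decision: reject H₀

Answer: t = -3.7805, reject H₀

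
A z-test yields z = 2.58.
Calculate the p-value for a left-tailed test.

Answer: p-value ≈ 0.9951

Derivation:
For z = 2.58:
p = P(Z < 2.58) = Φ(2.58) = 0.9951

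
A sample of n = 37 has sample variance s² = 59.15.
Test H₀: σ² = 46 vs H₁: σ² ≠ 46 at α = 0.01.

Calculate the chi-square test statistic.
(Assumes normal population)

Answer: χ² = 46.2913, fail to reject H₀

Derivation:
df = n - 1 = 36
χ² = (n-1)s²/σ₀² = 36×59.15/46 = 46.2913
Critical values: χ²_{0.995,36} = 17.887, χ²_{0.005,36} = 61.581
Rejection region: χ² < 17.887 or χ² > 61.581
Decision: fail to reject H₀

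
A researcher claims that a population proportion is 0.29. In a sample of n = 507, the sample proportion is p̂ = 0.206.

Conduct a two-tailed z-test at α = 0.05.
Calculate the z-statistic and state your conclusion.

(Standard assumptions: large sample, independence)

H₀: p = 0.29, H₁: p ≠ 0.29
Standard error: SE = √(p₀(1-p₀)/n) = √(0.29×0.71/507) = 0.020152
z-statistic: z = (p̂ - p₀)/SE = (0.206 - 0.29)/0.020152 = -4.1683
Critical value: z_0.025 = ±1.960
p-value < 0.0001
Decision: reject H₀ at α = 0.05

Answer: z = -4.1683, reject H₀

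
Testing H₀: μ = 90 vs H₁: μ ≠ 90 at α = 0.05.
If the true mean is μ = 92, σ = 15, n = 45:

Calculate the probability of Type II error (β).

Answer: β ≈ 0.8545

Derivation:
SE = σ/√n = 15/√45 = 2.2361
Critical values: μ₀ ± z_0.025×SE = 90 ± 1.960×2.2361
Acceptance region: (85.6172, 94.3828)
Under H₁ (μ = 92): z_high = (94.3828 - 92)/2.2361 = 1.0656, z_low = (85.6172 - 92)/2.2361 = -2.8544
β = P(not reject | H₁) = Φ(1.0656) - Φ(-2.8544) ≈ 0.8545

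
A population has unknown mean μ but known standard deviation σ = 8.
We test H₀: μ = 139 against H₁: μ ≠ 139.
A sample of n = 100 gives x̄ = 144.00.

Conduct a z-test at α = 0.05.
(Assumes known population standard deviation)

Answer: z = 6.2500, reject H₀

Derivation:
Standard error: SE = σ/√n = 8/√100 = 0.8000
z-statistic: z = (x̄ - μ₀)/SE = (144.00 - 139)/0.8000 = 6.2500
Critical value: ±1.960
p-value < 0.0001
Decision: reject H₀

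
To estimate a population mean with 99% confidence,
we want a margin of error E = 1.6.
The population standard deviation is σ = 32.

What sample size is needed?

z_0.005 = 2.576
n = (z×σ/E)² = (2.576×32/1.6)²
n = 2654.3104
Round up: n = 2655

Answer: n = 2655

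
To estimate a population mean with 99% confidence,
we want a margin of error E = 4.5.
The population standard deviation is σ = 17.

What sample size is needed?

z_0.005 = 2.576
n = (z×σ/E)² = (2.576×17/4.5)²
n = 94.7032
Round up: n = 95

Answer: n = 95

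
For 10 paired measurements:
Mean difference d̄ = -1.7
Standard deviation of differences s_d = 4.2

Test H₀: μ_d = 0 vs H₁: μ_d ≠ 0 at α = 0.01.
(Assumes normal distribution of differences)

df = n - 1 = 9
SE = s_d/√n = 4.2/√10 = 1.3282
t = d̄/SE = -1.7/1.3282 = -1.2799
Critical value: t_{0.005,9} = ±3.250
p-value ≈ 0.2326
Decision: fail to reject H₀

Answer: t = -1.2799, fail to reject H₀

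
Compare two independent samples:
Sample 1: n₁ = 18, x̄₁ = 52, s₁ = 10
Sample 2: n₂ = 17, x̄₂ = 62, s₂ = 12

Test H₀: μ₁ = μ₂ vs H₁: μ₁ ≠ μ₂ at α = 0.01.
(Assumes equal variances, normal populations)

Answer: t = -2.6843, fail to reject H₀

Derivation:
Pooled variance: s²_p = [17×10² + 16×12²]/(33) = 121.3333
s_p = 11.0151
SE = s_p×√(1/n₁ + 1/n₂) = 11.0151×√(1/18 + 1/17) = 3.7253
t = (x̄₁ - x̄₂)/SE = (52 - 62)/3.7253 = -2.6843
df = 33, t-critical = ±2.733
Decision: fail to reject H₀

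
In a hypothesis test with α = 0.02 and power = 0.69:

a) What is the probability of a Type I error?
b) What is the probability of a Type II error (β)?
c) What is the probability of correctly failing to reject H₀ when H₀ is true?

Answer: a) 0.02, b) 0.31, c) 0.98

Derivation:
a) Type I error probability = α = 0.02
b) Power = P(reject H₀ | H₁ true) = 1 - β = 0.69, so Type II error probability = β = 1 - Power = 0.31
c) P(fail to reject H₀ | H₀ true) = 1 - α = 0.98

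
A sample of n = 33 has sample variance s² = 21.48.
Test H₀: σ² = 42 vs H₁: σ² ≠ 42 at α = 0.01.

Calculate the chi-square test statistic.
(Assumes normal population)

Answer: χ² = 16.3657, fail to reject H₀

Derivation:
df = n - 1 = 32
χ² = (n-1)s²/σ₀² = 32×21.48/42 = 16.3657
Critical values: χ²_{0.995,32} = 15.134, χ²_{0.005,32} = 56.328
Rejection region: χ² < 15.134 or χ² > 56.328
Decision: fail to reject H₀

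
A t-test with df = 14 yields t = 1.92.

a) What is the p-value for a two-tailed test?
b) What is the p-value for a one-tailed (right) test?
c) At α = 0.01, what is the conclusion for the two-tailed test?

Answer: a) 0.0755, b) 0.0377, c) fail to reject H₀

Derivation:
Using t-distribution with df = 14:
a) Two-tailed: p = 2×P(T > 1.92) = 0.0755
b) One-tailed: p = P(T > 1.92) = 0.0377
c) 0.0755 ≥ 0.01, fail to reject H₀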